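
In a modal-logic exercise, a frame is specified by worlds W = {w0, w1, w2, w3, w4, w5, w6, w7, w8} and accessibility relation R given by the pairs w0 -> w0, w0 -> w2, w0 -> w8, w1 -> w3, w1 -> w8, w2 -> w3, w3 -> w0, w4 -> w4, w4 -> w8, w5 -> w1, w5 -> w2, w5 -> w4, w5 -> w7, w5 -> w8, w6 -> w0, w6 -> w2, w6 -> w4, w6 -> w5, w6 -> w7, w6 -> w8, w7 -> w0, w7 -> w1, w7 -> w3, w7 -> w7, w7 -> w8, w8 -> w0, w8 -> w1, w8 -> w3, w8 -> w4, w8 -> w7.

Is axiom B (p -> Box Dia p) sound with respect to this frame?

No

Axiom B corresponds to the accessibility relation being symmetric.
Symmetric: no — w0 R w2 but not w2 R w0.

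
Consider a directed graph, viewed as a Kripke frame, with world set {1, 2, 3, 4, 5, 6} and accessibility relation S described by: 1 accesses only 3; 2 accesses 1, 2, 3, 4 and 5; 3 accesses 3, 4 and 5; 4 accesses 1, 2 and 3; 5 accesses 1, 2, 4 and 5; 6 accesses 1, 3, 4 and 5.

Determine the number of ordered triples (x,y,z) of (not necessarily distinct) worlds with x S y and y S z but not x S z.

15

Enumerating: (1,3,4), (1,3,5), (3,4,1), (3,4,2), (3,5,1), (3,5,2), (4,2,4), (4,2,5), (4,3,4), (4,3,5), (5,1,3), (5,2,3), (5,4,3), (6,4,2), (6,5,2).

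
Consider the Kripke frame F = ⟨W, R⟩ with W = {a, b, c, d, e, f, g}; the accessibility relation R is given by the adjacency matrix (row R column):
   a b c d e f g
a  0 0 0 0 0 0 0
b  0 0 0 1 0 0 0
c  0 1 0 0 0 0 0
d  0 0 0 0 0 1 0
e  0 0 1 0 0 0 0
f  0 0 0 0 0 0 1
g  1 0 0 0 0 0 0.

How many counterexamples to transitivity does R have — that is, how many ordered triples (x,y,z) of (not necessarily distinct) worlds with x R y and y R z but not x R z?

Enumerating: (b,d,f), (c,b,d), (d,f,g), (e,c,b), (f,g,a).

5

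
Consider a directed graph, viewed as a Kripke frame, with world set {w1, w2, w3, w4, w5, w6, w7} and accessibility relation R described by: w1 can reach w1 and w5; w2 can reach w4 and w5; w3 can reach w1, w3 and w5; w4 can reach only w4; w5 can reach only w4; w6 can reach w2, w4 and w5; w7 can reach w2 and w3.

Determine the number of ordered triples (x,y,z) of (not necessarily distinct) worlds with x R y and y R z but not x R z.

Enumerating: (w1,w5,w4), (w3,w5,w4), (w7,w2,w4), (w7,w2,w5), (w7,w3,w1), (w7,w3,w5).

6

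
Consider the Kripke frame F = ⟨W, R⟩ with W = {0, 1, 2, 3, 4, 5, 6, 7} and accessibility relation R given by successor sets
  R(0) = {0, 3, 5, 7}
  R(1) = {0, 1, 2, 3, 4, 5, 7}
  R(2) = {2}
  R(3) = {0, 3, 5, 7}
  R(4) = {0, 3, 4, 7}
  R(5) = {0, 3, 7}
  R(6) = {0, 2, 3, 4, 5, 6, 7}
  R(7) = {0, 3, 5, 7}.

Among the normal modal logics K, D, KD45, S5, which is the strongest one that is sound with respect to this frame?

D

Serial (axiom D): yes — every world has a successor (e.g. 0 R 0).
Euclidean (axiom 5): no — 1 R 0 and 1 R 2, but not 0 R 2.
Transitive (axiom 4): no — 4 R 0 and 0 R 5, but not 4 R 5.
Reflexive (axiom T): no — 5 is not related to itself.
So F validates K, D; KD45 would additionally require R to be Euclidean and transitive. The strongest is D.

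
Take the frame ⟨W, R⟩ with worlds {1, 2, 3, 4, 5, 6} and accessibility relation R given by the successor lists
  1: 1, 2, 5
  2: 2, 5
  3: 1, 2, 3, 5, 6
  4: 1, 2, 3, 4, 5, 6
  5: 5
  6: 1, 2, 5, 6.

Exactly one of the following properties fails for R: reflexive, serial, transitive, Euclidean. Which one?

Reflexive: yes — every world is R-related to itself.
Serial: yes — every world has a successor (e.g. 1 R 1).
Transitive: yes — every two-step R-path is closed by a direct edge.
Euclidean: no — 1 R 5 and 1 R 2, but not 5 R 2.
Only Euclidean fails.

Euclidean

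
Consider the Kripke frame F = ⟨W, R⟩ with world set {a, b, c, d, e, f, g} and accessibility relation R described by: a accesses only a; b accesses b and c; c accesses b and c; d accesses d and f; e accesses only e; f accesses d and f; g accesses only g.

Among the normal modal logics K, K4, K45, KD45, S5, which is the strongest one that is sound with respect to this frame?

Transitive (axiom 4): yes — every two-step R-path is closed by a direct edge.
Euclidean (axiom 5): yes — any two successors of a common world are R-related.
Serial (axiom D): yes — every world has a successor (e.g. a R a).
Reflexive (axiom T): yes — every world is R-related to itself.
So F validates K, K4, K45, KD45, S5. The strongest is S5.

S5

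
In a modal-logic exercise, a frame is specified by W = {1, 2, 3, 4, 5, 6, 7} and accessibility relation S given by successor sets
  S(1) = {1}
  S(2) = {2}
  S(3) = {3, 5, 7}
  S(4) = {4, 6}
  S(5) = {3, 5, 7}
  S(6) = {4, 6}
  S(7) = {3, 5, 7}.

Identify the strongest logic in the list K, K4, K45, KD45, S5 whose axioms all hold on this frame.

Transitive (axiom 4): yes — every two-step S-path is closed by a direct edge.
Euclidean (axiom 5): yes — any two successors of a common world are S-related.
Serial (axiom D): yes — every world has a successor (e.g. 1 S 1).
Reflexive (axiom T): yes — every world is S-related to itself.
So F validates K, K4, K45, KD45, S5. The strongest is S5.

S5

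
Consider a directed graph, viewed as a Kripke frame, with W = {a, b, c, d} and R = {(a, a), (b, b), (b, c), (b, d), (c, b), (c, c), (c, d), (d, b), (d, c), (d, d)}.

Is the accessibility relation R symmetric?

Yes

Symmetric: yes — every pair in R has its reverse in R.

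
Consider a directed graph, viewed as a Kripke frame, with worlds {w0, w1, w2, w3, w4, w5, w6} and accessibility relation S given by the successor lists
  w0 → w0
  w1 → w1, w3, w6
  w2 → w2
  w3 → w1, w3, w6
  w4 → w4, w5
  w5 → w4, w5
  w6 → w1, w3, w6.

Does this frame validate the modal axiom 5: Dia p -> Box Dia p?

Yes

The schema 5 characterises exactly the Euclidean frames.
Euclidean: yes — any two successors of a common world are S-related.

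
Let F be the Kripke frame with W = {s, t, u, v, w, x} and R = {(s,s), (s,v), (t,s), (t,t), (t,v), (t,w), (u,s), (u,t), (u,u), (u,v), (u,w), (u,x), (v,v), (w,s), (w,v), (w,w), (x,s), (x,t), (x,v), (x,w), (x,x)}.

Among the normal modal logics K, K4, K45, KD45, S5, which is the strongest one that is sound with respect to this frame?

Transitive (axiom 4): yes — every two-step R-path is closed by a direct edge.
Euclidean (axiom 5): no — t R s and t R w, but not s R w.
Serial (axiom D): yes — every world has a successor (e.g. s R s).
Reflexive (axiom T): yes — every world is R-related to itself.
So F validates K, K4; K45 would additionally require R to be Euclidean. The strongest is K4.

K4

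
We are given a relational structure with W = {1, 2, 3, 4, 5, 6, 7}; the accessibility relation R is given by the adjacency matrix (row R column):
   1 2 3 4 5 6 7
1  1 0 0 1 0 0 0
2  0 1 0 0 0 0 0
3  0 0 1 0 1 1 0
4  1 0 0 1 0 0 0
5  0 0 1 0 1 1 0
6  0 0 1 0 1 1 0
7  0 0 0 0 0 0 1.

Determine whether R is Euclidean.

Euclidean: yes — any two successors of a common world are R-related.

Yes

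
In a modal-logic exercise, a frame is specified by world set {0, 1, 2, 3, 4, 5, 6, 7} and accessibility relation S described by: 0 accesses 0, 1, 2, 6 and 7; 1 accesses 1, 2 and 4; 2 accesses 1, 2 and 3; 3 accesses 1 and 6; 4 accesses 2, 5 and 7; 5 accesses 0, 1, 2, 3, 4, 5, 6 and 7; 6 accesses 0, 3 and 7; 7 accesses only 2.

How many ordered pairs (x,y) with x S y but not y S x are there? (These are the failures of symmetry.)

Enumerating: (0,1), (0,2), (0,7), (1,4), (2,3), (3,1), (4,2), (4,7), (5,0), (5,1), (5,2), (5,3), (5,6), (5,7), (6,7), (7,2).

16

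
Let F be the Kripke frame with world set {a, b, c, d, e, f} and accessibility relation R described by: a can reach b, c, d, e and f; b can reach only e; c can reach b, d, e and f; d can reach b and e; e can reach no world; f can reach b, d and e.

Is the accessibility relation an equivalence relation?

Reflexive: no — a is not related to itself.
Symmetric: no — a R b but not b R a.
Transitive: yes — every two-step R-path is closed by a direct edge.
So R is not an equivalence relation.

No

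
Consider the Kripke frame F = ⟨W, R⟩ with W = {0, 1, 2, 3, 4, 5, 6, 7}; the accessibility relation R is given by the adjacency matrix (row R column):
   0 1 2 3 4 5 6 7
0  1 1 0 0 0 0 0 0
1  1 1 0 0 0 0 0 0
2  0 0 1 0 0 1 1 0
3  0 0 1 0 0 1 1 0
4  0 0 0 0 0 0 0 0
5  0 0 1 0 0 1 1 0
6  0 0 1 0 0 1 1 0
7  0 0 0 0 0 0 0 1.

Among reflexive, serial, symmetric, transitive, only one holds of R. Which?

Reflexive: no — 3 is not related to itself.
Serial: no — 4 has no R-successor.
Symmetric: no — 3 R 2 but not 2 R 3.
Transitive: yes — every two-step R-path is closed by a direct edge.
Only transitive holds.

transitive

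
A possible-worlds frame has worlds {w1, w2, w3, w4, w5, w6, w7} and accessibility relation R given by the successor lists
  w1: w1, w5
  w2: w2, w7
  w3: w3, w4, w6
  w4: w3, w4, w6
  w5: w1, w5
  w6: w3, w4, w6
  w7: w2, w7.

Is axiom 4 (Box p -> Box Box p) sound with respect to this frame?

Axiom 4 corresponds to the accessibility relation being transitive.
Transitive: yes — every two-step R-path is closed by a direct edge.

Yes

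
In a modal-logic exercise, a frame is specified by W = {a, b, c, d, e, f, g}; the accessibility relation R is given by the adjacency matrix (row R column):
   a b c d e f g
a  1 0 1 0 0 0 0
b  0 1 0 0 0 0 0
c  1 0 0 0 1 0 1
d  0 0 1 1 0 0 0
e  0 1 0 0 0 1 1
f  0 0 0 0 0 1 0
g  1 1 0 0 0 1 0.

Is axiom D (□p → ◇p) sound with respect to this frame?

The schema D characterises exactly the serial frames.
Serial: yes — every world has a successor (e.g. a R a).

Yes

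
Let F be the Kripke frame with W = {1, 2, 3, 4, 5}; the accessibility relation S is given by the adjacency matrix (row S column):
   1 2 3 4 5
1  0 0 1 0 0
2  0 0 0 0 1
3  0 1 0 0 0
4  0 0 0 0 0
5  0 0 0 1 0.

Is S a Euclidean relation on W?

No

Euclidean: no — 1 S 3 and 1 S 3, but not 3 S 3.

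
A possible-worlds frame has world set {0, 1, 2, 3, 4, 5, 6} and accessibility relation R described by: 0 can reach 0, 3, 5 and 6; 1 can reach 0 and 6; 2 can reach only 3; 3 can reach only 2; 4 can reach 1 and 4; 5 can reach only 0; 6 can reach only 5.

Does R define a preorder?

No

Reflexive: no — 1 is not related to itself.
Transitive: no — 0 R 3 and 3 R 2, but not 0 R 2.
So R is not a preorder.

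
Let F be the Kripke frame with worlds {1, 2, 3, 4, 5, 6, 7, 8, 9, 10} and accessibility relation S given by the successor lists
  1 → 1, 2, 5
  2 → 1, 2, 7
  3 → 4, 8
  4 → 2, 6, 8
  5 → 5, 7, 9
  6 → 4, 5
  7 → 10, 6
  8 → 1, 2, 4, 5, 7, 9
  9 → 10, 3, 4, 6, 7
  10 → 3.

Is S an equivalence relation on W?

No

Reflexive: no — 3 is not related to itself.
Symmetric: no — 1 S 5 but not 5 S 1.
Transitive: no — 1 S 2 and 2 S 7, but not 1 S 7.
So S is not an equivalence relation.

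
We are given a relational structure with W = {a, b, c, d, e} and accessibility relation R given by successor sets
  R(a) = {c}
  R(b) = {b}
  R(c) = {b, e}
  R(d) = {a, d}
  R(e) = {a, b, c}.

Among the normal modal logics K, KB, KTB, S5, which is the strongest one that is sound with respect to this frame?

K

Symmetric (axiom B): no — a R c but not c R a.
Reflexive (axiom T): no — a is not related to itself.
Euclidean (axiom 5): no — c R b and c R e, but not b R e.
So F validates K; KB would additionally require R to be symmetric. The strongest is K.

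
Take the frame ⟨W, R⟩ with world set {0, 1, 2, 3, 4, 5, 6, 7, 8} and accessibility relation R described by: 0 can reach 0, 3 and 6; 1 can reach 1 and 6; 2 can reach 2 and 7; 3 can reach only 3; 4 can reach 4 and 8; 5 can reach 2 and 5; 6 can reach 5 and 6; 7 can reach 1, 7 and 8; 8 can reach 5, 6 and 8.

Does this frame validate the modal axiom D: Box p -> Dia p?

Yes

The schema D characterises exactly the serial frames.
Serial: yes — every world has a successor (e.g. 0 R 0).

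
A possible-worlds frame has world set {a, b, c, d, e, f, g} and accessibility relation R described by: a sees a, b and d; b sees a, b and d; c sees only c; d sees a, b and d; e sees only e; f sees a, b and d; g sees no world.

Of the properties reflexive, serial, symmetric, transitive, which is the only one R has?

transitive

Reflexive: no — f is not related to itself.
Serial: no — g has no R-successor.
Symmetric: no — f R a but not a R f.
Transitive: yes — every two-step R-path is closed by a direct edge.
Only transitive holds.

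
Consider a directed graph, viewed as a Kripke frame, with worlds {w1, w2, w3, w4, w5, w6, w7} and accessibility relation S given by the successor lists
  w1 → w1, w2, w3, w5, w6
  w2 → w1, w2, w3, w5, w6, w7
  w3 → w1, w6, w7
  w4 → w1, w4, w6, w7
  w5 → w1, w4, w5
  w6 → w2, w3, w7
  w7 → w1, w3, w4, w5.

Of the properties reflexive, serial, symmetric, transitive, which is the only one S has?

serial

Reflexive: no — w3 is not related to itself.
Serial: yes — every world has a successor (e.g. w1 S w1).
Symmetric: no — w1 S w6 but not w6 S w1.
Transitive: no — w1 S w2 and w2 S w7, but not w1 S w7.
Only serial holds.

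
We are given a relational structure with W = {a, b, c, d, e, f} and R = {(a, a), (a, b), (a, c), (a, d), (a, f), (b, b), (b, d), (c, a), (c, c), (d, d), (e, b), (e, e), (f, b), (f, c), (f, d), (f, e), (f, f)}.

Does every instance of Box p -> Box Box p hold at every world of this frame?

Axiom 4 corresponds to the accessibility relation being transitive.
Transitive: no — a R f and f R e, but not a R e.

No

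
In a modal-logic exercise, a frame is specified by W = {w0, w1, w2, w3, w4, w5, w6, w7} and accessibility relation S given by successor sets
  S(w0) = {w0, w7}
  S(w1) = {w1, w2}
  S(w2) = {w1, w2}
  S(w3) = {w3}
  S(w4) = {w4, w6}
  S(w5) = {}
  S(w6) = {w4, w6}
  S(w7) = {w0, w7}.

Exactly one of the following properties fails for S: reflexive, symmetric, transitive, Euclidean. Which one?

reflexive

Reflexive: no — w5 is not related to itself.
Symmetric: yes — every pair in S has its reverse in S.
Transitive: yes — every two-step S-path is closed by a direct edge.
Euclidean: yes — any two successors of a common world are S-related.
Only reflexive fails.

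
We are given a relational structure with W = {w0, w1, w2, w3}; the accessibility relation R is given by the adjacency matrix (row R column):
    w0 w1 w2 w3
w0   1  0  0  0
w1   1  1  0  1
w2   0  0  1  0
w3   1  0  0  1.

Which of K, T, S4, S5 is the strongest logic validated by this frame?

Reflexive (axiom T): yes — every world is R-related to itself.
Transitive (axiom 4): yes — every two-step R-path is closed by a direct edge.
Euclidean (axiom 5): no — w1 R w0 and w1 R w3, but not w0 R w3.
So F validates K, T, S4; S5 would additionally require R to be Euclidean. The strongest is S4.

S4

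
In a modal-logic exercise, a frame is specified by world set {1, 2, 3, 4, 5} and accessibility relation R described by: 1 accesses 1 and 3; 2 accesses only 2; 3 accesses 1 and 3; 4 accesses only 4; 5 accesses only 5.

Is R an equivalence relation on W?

Reflexive: yes — every world is R-related to itself.
Symmetric: yes — every pair in R has its reverse in R.
Transitive: yes — every two-step R-path is closed by a direct edge.
So R is an equivalence relation.

Yes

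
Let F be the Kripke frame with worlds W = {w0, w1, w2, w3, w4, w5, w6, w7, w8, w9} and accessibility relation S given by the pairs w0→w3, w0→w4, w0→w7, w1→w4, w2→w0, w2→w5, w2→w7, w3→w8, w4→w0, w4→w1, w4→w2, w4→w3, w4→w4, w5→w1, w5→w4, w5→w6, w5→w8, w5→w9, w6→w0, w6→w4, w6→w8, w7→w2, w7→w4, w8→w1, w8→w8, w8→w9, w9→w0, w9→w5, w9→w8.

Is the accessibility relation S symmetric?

Symmetric: no — w0 S w3 but not w3 S w0.

No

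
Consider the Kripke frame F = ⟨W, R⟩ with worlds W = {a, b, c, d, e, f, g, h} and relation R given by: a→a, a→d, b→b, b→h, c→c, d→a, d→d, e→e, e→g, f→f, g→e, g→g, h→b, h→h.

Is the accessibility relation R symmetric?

Symmetric: yes — every pair in R has its reverse in R.

Yes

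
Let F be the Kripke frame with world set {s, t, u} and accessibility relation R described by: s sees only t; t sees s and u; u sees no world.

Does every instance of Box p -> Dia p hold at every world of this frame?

No

By correspondence theory, D is valid on a frame iff R is serial.
Serial: no — u has no R-successor.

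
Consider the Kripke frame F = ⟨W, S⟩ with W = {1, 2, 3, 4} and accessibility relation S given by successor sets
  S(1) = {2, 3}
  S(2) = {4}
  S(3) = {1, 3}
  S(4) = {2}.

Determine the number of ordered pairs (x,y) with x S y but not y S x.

1

Enumerating: (1,2).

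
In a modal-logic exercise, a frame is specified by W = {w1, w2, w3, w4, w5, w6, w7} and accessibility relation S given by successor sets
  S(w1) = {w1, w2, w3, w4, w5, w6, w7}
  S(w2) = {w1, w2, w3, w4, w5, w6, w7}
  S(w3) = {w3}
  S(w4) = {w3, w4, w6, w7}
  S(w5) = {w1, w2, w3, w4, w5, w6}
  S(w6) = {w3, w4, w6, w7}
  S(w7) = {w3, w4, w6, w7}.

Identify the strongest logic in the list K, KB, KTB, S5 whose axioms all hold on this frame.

K

Symmetric (axiom B): no — w1 S w3 but not w3 S w1.
Reflexive (axiom T): yes — every world is S-related to itself.
Euclidean (axiom 5): no — w1 S w3 and w1 S w2, but not w3 S w2.
So F validates K; KB would additionally require S to be symmetric. The strongest is K.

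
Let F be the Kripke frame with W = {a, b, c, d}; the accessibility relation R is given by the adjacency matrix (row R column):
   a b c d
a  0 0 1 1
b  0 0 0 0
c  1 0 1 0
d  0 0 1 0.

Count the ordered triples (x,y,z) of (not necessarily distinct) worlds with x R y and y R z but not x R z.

3

Enumerating: (a,c,a), (c,a,d), (d,c,a).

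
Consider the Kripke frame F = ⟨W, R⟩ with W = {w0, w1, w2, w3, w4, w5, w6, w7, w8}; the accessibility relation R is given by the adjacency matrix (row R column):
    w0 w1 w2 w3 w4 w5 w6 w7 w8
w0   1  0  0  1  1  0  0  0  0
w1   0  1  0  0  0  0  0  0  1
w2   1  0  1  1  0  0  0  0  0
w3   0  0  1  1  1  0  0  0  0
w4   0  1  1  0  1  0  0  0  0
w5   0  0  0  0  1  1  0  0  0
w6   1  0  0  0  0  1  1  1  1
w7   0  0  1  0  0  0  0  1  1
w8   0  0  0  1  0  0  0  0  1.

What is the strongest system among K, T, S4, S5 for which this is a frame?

T

Reflexive (axiom T): yes — every world is R-related to itself.
Transitive (axiom 4): no — w0 R w3 and w3 R w2, but not w0 R w2.
Euclidean (axiom 5): no — w0 R w4 and w0 R w3, but not w4 R w3.
So F validates K, T; S4 would additionally require R to be transitive. The strongest is T.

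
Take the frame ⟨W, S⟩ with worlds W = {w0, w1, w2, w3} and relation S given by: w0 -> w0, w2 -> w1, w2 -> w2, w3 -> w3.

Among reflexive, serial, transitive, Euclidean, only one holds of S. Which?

transitive

Reflexive: no — w1 is not related to itself.
Serial: no — w1 has no S-successor.
Transitive: yes — every two-step S-path is closed by a direct edge.
Euclidean: no — w2 S w1 and w2 S w1, but not w1 S w1.
Only transitive holds.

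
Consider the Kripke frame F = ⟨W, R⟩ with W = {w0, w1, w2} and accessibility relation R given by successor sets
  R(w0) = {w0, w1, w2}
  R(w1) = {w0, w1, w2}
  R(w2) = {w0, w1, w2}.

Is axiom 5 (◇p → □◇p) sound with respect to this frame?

Yes

The schema 5 characterises exactly the Euclidean frames.
Euclidean: yes — any two successors of a common world are R-related.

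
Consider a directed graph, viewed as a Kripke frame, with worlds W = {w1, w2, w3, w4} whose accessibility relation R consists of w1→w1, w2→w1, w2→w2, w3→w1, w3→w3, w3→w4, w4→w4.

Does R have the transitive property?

Yes

Transitive: yes — every two-step R-path is closed by a direct edge.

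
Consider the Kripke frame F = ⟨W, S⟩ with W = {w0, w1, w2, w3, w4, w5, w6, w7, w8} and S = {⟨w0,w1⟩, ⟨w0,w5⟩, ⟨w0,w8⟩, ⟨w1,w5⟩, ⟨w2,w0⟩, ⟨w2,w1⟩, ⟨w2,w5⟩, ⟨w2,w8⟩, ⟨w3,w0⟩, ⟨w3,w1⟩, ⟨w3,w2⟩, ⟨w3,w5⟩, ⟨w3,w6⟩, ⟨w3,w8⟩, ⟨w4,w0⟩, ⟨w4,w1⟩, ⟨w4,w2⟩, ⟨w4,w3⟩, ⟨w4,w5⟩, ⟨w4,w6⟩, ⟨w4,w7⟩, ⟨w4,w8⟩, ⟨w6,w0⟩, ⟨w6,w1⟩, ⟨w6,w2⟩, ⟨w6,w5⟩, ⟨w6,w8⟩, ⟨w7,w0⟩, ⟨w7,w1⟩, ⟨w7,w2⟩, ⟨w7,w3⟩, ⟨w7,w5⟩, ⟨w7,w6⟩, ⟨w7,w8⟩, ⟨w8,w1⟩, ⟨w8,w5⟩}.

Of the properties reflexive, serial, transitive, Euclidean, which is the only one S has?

transitive

Reflexive: no — w0 is not related to itself.
Serial: no — w5 has no S-successor.
Transitive: yes — every two-step S-path is closed by a direct edge.
Euclidean: no — w0 S w1 and w0 S w8, but not w1 S w8.
Only transitive holds.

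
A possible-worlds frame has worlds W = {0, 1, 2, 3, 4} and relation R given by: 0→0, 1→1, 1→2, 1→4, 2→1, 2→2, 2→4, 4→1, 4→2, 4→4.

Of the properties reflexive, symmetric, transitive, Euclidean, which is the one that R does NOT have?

reflexive

Reflexive: no — 3 is not related to itself.
Symmetric: yes — every pair in R has its reverse in R.
Transitive: yes — every two-step R-path is closed by a direct edge.
Euclidean: yes — any two successors of a common world are R-related.
Only reflexive fails.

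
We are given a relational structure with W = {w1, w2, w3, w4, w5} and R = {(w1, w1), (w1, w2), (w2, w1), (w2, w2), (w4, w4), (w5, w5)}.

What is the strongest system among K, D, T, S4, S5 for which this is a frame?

K

Serial (axiom D): no — w3 has no R-successor.
Reflexive (axiom T): no — w3 is not related to itself.
Transitive (axiom 4): yes — every two-step R-path is closed by a direct edge.
Euclidean (axiom 5): yes — any two successors of a common world are R-related.
So F validates K; D would additionally require R to be serial. The strongest is K.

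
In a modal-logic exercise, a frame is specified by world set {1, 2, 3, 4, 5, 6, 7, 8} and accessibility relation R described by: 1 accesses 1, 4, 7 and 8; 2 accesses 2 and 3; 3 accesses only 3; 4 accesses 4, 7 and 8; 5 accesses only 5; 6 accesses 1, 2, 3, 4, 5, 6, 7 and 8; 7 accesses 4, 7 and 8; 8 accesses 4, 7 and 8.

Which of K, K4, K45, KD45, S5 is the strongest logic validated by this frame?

K4

Transitive (axiom 4): yes — every two-step R-path is closed by a direct edge.
Euclidean (axiom 5): no — 6 R 1 and 6 R 2, but not 1 R 2.
Serial (axiom D): yes — every world has a successor (e.g. 1 R 1).
Reflexive (axiom T): yes — every world is R-related to itself.
So F validates K, K4; K45 would additionally require R to be Euclidean. The strongest is K4.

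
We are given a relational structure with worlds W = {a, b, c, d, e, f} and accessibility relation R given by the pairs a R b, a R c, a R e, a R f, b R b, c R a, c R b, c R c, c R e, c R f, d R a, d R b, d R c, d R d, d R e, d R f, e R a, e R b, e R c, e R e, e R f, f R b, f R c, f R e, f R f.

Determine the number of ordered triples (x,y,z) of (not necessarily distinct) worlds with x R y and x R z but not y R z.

29

Enumerating: (a,b,c), (a,b,e), (a,b,f), (c,a,a), (c,b,a), (c,b,c), (c,b,e), (c,b,f), (c,f,a), (d,a,a), (d,a,d), (d,b,a), … and 17 more.
Total: 29.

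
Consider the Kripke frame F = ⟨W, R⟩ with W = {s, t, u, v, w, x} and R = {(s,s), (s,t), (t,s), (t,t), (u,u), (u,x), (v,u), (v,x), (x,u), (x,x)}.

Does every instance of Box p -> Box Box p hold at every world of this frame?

Yes

Axiom 4 corresponds to the accessibility relation being transitive.
Transitive: yes — every two-step R-path is closed by a direct edge.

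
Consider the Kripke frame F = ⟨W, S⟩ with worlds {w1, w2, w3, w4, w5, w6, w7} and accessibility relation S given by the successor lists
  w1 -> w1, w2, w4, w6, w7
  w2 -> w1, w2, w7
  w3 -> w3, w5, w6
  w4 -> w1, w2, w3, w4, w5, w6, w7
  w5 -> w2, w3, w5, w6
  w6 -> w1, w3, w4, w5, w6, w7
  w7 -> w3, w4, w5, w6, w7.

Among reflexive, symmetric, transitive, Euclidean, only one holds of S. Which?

Reflexive: yes — every world is S-related to itself.
Symmetric: no — w1 S w7 but not w7 S w1.
Transitive: no — w1 S w4 and w4 S w3, but not w1 S w3.
Euclidean: no — w1 S w2 and w1 S w4, but not w2 S w4.
Only reflexive holds.

reflexive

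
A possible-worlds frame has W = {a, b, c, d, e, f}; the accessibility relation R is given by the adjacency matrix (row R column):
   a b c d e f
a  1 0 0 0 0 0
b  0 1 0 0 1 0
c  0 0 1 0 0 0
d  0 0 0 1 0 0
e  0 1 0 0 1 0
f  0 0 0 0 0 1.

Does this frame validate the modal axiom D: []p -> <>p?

The schema D characterises exactly the serial frames.
Serial: yes — every world has a successor (e.g. a R a).

Yes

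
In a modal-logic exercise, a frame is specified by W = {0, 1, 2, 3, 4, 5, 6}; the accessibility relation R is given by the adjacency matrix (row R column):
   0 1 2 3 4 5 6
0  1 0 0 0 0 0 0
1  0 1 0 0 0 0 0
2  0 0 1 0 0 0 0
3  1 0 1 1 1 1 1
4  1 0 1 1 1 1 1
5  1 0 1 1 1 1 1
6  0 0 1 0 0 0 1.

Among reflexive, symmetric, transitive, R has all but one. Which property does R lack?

symmetric

Reflexive: yes — every world is R-related to itself.
Symmetric: no — 3 R 0 but not 0 R 3.
Transitive: yes — every two-step R-path is closed by a direct edge.
Only symmetric fails.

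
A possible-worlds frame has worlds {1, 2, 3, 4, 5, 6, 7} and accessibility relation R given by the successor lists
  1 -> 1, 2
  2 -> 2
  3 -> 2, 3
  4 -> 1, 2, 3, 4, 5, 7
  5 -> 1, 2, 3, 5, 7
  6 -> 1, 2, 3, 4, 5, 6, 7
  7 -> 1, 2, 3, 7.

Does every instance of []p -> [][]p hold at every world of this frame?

By correspondence theory, 4 is valid on a frame iff R is transitive.
Transitive: yes — every two-step R-path is closed by a direct edge.

Yes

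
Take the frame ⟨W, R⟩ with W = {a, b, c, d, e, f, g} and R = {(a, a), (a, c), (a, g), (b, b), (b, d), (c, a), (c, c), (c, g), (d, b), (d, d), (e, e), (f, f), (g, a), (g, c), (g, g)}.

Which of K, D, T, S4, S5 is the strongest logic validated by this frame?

Serial (axiom D): yes — every world has a successor (e.g. a R a).
Reflexive (axiom T): yes — every world is R-related to itself.
Transitive (axiom 4): yes — every two-step R-path is closed by a direct edge.
Euclidean (axiom 5): yes — any two successors of a common world are R-related.
So F validates K, D, T, S4, S5. The strongest is S5.

S5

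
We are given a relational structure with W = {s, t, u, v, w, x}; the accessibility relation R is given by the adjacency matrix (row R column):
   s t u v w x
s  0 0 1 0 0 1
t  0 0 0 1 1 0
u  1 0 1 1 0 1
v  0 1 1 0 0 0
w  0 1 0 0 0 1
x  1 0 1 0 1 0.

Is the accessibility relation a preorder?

Reflexive: no — s is not related to itself.
Transitive: no — s R u and u R v, but not s R v.
So R is not a preorder.

No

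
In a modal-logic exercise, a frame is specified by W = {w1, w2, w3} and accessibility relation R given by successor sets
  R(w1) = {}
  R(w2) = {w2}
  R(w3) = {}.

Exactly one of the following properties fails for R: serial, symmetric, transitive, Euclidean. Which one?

Serial: no — w1 has no R-successor.
Symmetric: yes — every pair in R has its reverse in R.
Transitive: yes — every two-step R-path is closed by a direct edge.
Euclidean: yes — any two successors of a common world are R-related.
Only serial fails.

serial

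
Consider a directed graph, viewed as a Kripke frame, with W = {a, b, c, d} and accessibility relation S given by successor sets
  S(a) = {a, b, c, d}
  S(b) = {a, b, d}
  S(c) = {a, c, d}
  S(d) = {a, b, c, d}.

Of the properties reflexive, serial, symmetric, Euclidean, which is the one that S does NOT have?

Euclidean

Reflexive: yes — every world is S-related to itself.
Serial: yes — every world has a successor (e.g. a S a).
Symmetric: yes — every pair in S has its reverse in S.
Euclidean: no — a S b and a S c, but not b S c.
Only Euclidean fails.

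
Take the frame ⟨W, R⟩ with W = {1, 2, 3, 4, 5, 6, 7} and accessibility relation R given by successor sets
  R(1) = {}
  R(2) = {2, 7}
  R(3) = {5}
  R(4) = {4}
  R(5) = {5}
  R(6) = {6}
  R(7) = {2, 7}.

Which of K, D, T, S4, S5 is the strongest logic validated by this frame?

K

Serial (axiom D): no — 1 has no R-successor.
Reflexive (axiom T): no — 1 is not related to itself.
Transitive (axiom 4): yes — every two-step R-path is closed by a direct edge.
Euclidean (axiom 5): yes — any two successors of a common world are R-related.
So F validates K; D would additionally require R to be serial. The strongest is K.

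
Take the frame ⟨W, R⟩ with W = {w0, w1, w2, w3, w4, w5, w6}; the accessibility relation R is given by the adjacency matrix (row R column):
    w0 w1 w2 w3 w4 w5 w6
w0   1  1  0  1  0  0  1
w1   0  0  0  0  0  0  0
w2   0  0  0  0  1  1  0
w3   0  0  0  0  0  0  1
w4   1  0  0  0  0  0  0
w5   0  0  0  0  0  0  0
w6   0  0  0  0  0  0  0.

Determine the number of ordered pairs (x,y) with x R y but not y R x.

Enumerating: (w0,w1), (w0,w3), (w0,w6), (w2,w4), (w2,w5), (w3,w6), (w4,w0).

7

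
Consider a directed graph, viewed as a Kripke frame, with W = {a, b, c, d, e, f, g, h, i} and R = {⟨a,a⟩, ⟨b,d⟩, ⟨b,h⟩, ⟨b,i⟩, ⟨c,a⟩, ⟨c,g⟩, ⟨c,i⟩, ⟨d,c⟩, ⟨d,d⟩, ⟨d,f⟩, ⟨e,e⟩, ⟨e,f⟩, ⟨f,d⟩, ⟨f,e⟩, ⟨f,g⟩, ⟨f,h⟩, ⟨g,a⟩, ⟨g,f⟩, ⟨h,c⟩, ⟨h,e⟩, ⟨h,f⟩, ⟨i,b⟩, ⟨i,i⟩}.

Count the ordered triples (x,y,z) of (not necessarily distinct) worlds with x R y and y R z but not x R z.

36

Enumerating: (b,d,c), (b,d,f), (b,h,c), (b,h,e), (b,h,f), (b,i,b), (c,g,f), (c,i,b), (d,c,a), (d,c,g), (d,c,i), (d,f,e), … and 24 more.
Total: 36.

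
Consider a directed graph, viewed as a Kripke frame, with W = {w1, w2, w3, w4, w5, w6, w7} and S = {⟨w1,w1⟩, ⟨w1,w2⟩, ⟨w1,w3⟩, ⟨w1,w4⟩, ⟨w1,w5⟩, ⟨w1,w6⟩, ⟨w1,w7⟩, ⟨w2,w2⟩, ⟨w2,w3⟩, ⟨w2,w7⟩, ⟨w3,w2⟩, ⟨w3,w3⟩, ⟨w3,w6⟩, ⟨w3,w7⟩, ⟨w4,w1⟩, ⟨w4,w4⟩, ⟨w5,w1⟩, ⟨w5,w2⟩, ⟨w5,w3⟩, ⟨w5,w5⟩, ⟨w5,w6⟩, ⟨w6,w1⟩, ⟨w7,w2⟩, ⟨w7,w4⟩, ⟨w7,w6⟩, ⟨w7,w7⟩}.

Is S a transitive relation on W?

No

Transitive: no — w2 S w3 and w3 S w6, but not w2 S w6.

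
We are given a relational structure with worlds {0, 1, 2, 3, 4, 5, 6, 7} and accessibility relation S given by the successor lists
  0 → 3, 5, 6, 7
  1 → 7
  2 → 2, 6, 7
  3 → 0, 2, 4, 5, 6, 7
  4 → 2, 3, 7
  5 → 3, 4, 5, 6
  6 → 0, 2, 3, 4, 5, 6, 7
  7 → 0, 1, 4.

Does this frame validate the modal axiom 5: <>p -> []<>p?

No

By correspondence theory, 5 is valid on a frame iff S is Euclidean.
Euclidean: no — 0 S 5 and 0 S 7, but not 5 S 7.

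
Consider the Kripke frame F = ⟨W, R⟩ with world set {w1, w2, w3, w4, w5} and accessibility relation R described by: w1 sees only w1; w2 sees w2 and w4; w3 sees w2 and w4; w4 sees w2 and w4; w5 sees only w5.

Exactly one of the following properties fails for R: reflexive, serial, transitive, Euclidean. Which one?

Reflexive: no — w3 is not related to itself.
Serial: yes — every world has a successor (e.g. w1 R w1).
Transitive: yes — every two-step R-path is closed by a direct edge.
Euclidean: yes — any two successors of a common world are R-related.
Only reflexive fails.

reflexive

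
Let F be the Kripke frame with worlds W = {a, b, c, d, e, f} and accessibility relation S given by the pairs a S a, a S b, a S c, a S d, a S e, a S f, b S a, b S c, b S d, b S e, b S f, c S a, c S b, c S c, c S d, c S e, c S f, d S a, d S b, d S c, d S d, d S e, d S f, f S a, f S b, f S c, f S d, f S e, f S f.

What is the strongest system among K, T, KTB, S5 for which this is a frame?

Reflexive (axiom T): no — b is not related to itself.
Symmetric (axiom B): no — a S e but not e S a.
Euclidean (axiom 5): no — a S e and a S b, but not e S b.
So F validates K; T would additionally require S to be reflexive. The strongest is K.

K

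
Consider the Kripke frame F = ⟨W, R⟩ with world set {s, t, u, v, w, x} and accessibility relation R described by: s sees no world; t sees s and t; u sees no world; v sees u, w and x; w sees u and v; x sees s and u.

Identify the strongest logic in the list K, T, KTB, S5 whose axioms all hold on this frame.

K

Reflexive (axiom T): no — s is not related to itself.
Symmetric (axiom B): no — t R s but not s R t.
Euclidean (axiom 5): no — v R u and v R w, but not u R w.
So F validates K; T would additionally require R to be reflexive. The strongest is K.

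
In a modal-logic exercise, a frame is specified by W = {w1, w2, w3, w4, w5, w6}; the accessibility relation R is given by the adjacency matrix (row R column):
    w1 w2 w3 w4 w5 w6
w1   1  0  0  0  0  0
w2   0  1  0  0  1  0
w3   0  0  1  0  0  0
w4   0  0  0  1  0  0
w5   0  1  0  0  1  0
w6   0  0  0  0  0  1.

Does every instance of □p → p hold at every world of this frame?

Yes

By correspondence theory, T is valid on a frame iff R is reflexive.
Reflexive: yes — every world is R-related to itself.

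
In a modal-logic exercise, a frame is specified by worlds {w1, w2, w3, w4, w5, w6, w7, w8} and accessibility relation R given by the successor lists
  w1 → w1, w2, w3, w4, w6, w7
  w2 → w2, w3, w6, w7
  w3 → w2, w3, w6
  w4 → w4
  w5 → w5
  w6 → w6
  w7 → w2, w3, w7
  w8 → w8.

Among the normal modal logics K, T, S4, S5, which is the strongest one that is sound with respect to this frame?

T

Reflexive (axiom T): yes — every world is R-related to itself.
Transitive (axiom 4): no — w3 R w2 and w2 R w7, but not w3 R w7.
Euclidean (axiom 5): no — w1 R w2 and w1 R w4, but not w2 R w4.
So F validates K, T; S4 would additionally require R to be transitive. The strongest is T.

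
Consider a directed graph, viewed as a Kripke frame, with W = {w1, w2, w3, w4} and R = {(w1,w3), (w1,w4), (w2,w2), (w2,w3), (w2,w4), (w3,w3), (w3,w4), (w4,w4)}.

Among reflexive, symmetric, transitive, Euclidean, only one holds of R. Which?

transitive

Reflexive: no — w1 is not related to itself.
Symmetric: no — w1 R w3 but not w3 R w1.
Transitive: yes — every two-step R-path is closed by a direct edge.
Euclidean: no — w1 R w4 and w1 R w3, but not w4 R w3.
Only transitive holds.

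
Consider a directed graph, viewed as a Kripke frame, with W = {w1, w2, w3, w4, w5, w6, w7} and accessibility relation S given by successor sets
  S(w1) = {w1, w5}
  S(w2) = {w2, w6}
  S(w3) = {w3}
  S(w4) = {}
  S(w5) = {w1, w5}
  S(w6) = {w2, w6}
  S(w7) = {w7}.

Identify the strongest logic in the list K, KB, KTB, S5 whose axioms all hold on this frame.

KB

Symmetric (axiom B): yes — every pair in S has its reverse in S.
Reflexive (axiom T): no — w4 is not related to itself.
Euclidean (axiom 5): yes — any two successors of a common world are S-related.
So F validates K, KB; KTB would additionally require S to be reflexive. The strongest is KB.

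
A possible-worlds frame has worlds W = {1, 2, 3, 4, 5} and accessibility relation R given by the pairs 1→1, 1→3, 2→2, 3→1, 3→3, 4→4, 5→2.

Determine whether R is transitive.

Transitive: yes — every two-step R-path is closed by a direct edge.

Yes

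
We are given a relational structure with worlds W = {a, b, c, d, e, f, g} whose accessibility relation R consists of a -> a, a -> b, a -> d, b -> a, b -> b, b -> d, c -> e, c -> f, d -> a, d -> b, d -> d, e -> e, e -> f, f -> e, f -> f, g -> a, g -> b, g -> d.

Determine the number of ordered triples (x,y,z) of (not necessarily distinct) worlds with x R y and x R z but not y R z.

0

R is Euclidean; there are no such tuples.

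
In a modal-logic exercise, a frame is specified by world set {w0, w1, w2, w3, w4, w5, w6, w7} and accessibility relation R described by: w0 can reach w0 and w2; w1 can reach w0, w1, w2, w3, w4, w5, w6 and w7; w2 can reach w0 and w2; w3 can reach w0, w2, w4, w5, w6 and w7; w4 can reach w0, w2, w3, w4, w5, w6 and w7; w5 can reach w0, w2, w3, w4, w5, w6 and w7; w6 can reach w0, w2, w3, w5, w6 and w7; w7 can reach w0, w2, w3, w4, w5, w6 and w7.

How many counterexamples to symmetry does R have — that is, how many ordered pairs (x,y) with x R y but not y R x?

18

Enumerating: (w1,w0), (w1,w2), (w1,w3), (w1,w4), (w1,w5), (w1,w6), (w1,w7), (w3,w0), (w3,w2), (w4,w0), (w4,w2), (w4,w6), (w5,w0), (w5,w2), (w6,w0), (w6,w2), (w7,w0), (w7,w2).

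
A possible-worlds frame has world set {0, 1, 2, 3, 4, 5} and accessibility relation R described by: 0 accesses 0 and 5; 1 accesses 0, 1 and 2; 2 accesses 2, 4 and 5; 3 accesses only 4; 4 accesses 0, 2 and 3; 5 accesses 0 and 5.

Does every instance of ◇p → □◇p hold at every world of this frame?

No

Axiom 5 corresponds to the accessibility relation being Euclidean.
Euclidean: no — 1 R 0 and 1 R 2, but not 0 R 2.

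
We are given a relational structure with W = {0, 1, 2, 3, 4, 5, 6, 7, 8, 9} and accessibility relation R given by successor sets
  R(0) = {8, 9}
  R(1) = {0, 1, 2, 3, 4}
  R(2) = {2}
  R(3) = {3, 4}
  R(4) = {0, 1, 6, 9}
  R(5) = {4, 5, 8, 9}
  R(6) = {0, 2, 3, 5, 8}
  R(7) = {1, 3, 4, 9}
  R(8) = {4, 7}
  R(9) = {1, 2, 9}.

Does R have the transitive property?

Transitive: no — 0 R 8 and 8 R 4, but not 0 R 4.

No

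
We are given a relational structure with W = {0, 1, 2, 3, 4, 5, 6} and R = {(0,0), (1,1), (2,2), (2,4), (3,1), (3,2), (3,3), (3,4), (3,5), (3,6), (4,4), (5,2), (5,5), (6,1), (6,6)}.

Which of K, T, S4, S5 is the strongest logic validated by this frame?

Reflexive (axiom T): yes — every world is R-related to itself.
Transitive (axiom 4): no — 5 R 2 and 2 R 4, but not 5 R 4.
Euclidean (axiom 5): no — 3 R 1 and 3 R 2, but not 1 R 2.
So F validates K, T; S4 would additionally require R to be transitive. The strongest is T.

T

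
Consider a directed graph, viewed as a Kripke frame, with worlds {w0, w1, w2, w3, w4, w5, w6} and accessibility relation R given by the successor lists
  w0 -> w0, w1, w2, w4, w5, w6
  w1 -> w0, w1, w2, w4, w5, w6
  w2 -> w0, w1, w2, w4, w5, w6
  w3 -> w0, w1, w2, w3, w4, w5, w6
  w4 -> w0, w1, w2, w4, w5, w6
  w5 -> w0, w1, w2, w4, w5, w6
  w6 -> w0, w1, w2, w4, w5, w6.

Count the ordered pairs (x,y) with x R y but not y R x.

6

Enumerating: (w3,w0), (w3,w1), (w3,w2), (w3,w4), (w3,w5), (w3,w6).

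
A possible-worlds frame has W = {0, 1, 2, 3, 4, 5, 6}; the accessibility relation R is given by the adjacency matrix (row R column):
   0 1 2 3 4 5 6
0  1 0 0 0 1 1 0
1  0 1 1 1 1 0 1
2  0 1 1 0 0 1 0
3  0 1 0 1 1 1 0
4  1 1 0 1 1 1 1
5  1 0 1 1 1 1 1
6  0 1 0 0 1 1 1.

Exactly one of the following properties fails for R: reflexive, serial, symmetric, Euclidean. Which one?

Reflexive: yes — every world is R-related to itself.
Serial: yes — every world has a successor (e.g. 0 R 0).
Symmetric: yes — every pair in R has its reverse in R.
Euclidean: no — 1 R 2 and 1 R 3, but not 2 R 3.
Only Euclidean fails.

Euclidean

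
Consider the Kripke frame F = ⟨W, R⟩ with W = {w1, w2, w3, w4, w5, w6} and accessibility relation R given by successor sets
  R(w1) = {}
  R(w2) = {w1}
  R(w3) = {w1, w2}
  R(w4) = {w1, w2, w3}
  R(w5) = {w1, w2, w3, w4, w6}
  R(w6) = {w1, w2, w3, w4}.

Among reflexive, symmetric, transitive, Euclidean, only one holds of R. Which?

transitive

Reflexive: no — w1 is not related to itself.
Symmetric: no — w2 R w1 but not w1 R w2.
Transitive: yes — every two-step R-path is closed by a direct edge.
Euclidean: no — w3 R w1 and w3 R w2, but not w1 R w2.
Only transitive holds.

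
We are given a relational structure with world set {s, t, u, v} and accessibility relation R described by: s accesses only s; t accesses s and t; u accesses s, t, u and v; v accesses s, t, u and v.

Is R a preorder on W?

Yes

Reflexive: yes — every world is R-related to itself.
Transitive: yes — every two-step R-path is closed by a direct edge.
So R is a preorder.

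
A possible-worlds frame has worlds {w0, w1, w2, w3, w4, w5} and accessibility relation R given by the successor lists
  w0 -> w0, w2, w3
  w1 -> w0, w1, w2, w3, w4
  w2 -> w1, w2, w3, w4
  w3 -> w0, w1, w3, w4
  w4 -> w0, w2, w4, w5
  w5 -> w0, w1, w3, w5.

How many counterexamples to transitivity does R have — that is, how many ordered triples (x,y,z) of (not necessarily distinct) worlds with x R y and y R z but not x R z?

Enumerating: (w0,w2,w1), (w0,w2,w4), (w0,w3,w1), (w0,w3,w4), (w1,w4,w5), (w2,w1,w0), (w2,w3,w0), (w2,w4,w0), (w2,w4,w5), (w3,w0,w2), (w3,w1,w2), (w3,w4,w2), … and 10 more.
Total: 22.

22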